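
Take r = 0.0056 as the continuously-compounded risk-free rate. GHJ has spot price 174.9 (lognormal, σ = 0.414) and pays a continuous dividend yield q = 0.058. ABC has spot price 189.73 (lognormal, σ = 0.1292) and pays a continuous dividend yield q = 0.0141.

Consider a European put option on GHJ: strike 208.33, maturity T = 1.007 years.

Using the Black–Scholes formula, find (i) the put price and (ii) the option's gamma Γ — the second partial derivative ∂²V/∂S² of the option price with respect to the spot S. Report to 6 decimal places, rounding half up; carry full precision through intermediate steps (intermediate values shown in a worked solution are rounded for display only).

price = 56.107269
Γ = 0.004888

σ√T = 0.414·√1.007 = 0.415446
d₁ = (ln(S/K) + (r−q+σ²/2)T) / (σ√T) = (ln(174.9/208.33) + (0.0056−0.058+0.414²/2)·1.007) / 0.415446 = (-0.174909 + 0.033531) / 0.415446 = -0.340304
d₂ = d₁ − σ√T = -0.340304 − 0.415446 = -0.755750
e^{−rT} = 0.994377
e^{−qT} = 0.943267
N(−d₁) = 0.633186,  N(−d₂) = 0.775100
Put price V = K·e^{−rT}·N(−d₂) − S·e^{−qT}·N(−d₁) = 160.568639 − 104.461370 = 56.107269
φ(d₁) = (1/√(2π))·e^{−d₁²/2} = 0.376498
Γ = e^{−qT}·φ(d₁) / (S·σ·√T) = 0.004888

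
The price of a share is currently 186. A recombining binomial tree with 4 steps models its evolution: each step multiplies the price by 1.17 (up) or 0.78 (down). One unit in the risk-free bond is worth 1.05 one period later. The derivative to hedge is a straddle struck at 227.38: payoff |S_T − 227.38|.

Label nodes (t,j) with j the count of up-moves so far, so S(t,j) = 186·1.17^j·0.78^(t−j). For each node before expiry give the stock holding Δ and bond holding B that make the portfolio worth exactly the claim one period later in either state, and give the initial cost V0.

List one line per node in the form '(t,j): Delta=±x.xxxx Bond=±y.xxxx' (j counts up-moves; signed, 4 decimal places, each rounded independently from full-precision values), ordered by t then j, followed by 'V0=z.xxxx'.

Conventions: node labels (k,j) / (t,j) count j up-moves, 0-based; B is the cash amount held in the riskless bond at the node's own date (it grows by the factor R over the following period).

(0,0): Delta=-0.0293 Bond=55.6696
(1,0): Delta=-0.9234 Bond=188.1686
(1,1): Delta=0.2356 Bond=0.8017
(2,0): Delta=-1.0000 Bond=206.2404
(2,1): Delta=-0.9008 Bond=193.7267
(2,2): Delta=0.5723 Bond=-84.8849
(3,0): Delta=-1.0000 Bond=216.5524
(3,1): Delta=-1.0000 Bond=216.5524
(3,2): Delta=-0.8714 Bond=197.5733
(3,3): Delta=1.0000 Bond=-216.5524
V0=50.2111

The replicating-portfolio and risk-neutral prices coincide; use p* = (1.05−0.78)/(1.17−0.78) = 0.6923 for the latter.
At maturity the claim pays: V(4,0)=158.5320, V(4,1)=124.1080, V(4,2)=72.4720, V(4,3)=4.9820, V(4,4)=121.1630
(3,0): S=88.2667. Δ = (V_up−V_dn)/(S_up−S_dn) = (124.1080−158.5320)/(103.2720−68.8480) = -1.0000. V = [p*·124.1080 + (1−p*)·158.5320]/1.05 = 128.2857. B = V − Δ·S = 216.5524.
(3,1): S=132.4000. Δ = (V_up−V_dn)/(S_up−S_dn) = (72.4720−124.1080)/(154.9080−103.2720) = -1.0000. V = [p*·72.4720 + (1−p*)·124.1080]/1.05 = 84.1524. B = V − Δ·S = 216.5524.
(3,2): S=198.6000. Δ = (V_up−V_dn)/(S_up−S_dn) = (4.9820−72.4720)/(232.3620−154.9080) = -0.8714. V = [p*·4.9820 + (1−p*)·72.4720]/1.05 = 24.5221. B = V − Δ·S = 197.5733.
(3,3): S=297.9000. Δ = (V_up−V_dn)/(S_up−S_dn) = (121.1630−4.9820)/(348.5430−232.3620) = 1.0000. V = [p*·121.1630 + (1−p*)·4.9820]/1.05 = 81.3476. B = V − Δ·S = -216.5524.
(2,0): S=113.1624. Δ = (V_up−V_dn)/(S_up−S_dn) = (84.1524−128.2857)/(132.4000−88.2667) = -1.0000. V = [p*·84.1524 + (1−p*)·128.2857]/1.05 = 93.0780. B = V − Δ·S = 206.2404.
(2,1): S=169.7436. Δ = (V_up−V_dn)/(S_up−S_dn) = (24.5221−84.1524)/(198.6000−132.4000) = -0.9008. V = [p*·24.5221 + (1−p*)·84.1524]/1.05 = 40.8284. B = V − Δ·S = 193.7267.
(2,2): S=254.6154. Δ = (V_up−V_dn)/(S_up−S_dn) = (81.3476−24.5221)/(297.9000−198.6000) = 0.5723. V = [p*·81.3476 + (1−p*)·24.5221]/1.05 = 60.8218. B = V − Δ·S = -84.8849.
(1,0): S=145.0800. Δ = (V_up−V_dn)/(S_up−S_dn) = (40.8284−93.0780)/(169.7436−113.1624) = -0.9234. V = [p*·40.8284 + (1−p*)·93.0780]/1.05 = 54.1954. B = V − Δ·S = 188.1686.
(1,1): S=217.6200. Δ = (V_up−V_dn)/(S_up−S_dn) = (60.8218−40.8284)/(254.6154−169.7436) = 0.2356. V = [p*·60.8218 + (1−p*)·40.8284]/1.05 = 52.0666. B = V − Δ·S = 0.8017.
(0,0): S=186.0000. Δ = (V_up−V_dn)/(S_up−S_dn) = (52.0666−54.1954)/(217.6200−145.0800) = -0.0293. V = [p*·52.0666 + (1−p*)·54.1954]/1.05 = 50.2111. B = V − Δ·S = 55.6696.
Check: Δ(0,0)·S0 + B(0,0) = 50.2111 = V0.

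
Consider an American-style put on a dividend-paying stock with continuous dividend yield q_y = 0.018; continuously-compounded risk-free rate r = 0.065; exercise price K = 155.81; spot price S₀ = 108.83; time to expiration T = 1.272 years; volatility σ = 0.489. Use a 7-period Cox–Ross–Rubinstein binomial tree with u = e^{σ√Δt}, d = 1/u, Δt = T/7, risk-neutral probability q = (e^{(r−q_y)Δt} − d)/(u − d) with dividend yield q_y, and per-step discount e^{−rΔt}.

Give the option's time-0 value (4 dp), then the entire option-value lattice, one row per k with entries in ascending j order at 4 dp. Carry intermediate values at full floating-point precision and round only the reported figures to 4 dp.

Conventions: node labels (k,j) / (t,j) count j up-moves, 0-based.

price = 53.1875
tree:
53.1875
67.9600 37.7773
84.0817 51.3940 23.2876
97.5780 67.4573 34.4740 11.1876
108.5349 84.0817 49.3076 18.5200 3.1529
117.4301 97.5780 67.4573 29.9678 6.0026 0.0000
124.6516 108.5349 84.0817 46.9800 11.4279 0.0000 0.0000
130.5144 117.4301 97.5780 67.4573 21.7567 0.0000 0.0000 0.0000

Δt=0.18171  u=1.23177  d=0.81184  q=0.46850  discount=0.98826
step 7 (expiry): payoffs max(K−S,0) = 130.5144 117.4301 97.5780 67.4573 21.7567 0.0000 0.0000 0.0000
k=6: (k=6,j=0): S=31.1584, K−S=124.6516, hold=122.9239 ⇒ V=124.6516 exercise | (k=6,j=1): S=47.2751, K−S=108.5349, hold=106.8597 ⇒ V=108.5349 exercise | (k=6,j=2): S=71.7283, K−S=84.0817, hold=82.4864 ⇒ V=84.0817 exercise | (k=6,j=3): S=108.8300, K−S=46.9800, hold=45.5059 ⇒ V=46.9800 exercise | (k=6,j=4): S=165.1226, K−S=0.0000, hold=11.4279 ⇒ V=11.4279 continue | (k=6,j=5): S=250.5328, K−S=0.0000, hold=0.0000 ⇒ V=0.0000 continue | (k=6,j=6): S=380.1217, K−S=0.0000, hold=0.0000 ⇒ V=0.0000 continue
k=5: (k=5,j=0): S=38.3799, K−S=117.4301, hold=115.7259 ⇒ V=117.4301 exercise | (k=5,j=1): S=58.2320, K−S=97.5780, hold=95.9387 ⇒ V=97.5780 exercise | (k=5,j=2): S=88.3527, K−S=67.4573, hold=65.9163 ⇒ V=67.4573 exercise | (k=5,j=3): S=134.0533, K−S=21.7567, hold=29.9678 ⇒ V=29.9678 continue | (k=5,j=4): S=203.3928, K−S=0.0000, hold=6.0026 ⇒ V=6.0026 continue | (k=5,j=5): S=308.5984, K−S=0.0000, hold=0.0000 ⇒ V=0.0000 continue
k=4: (k=4,j=0): S=47.2751, K−S=108.5349, hold=106.8597 ⇒ V=108.5349 exercise | (k=4,j=1): S=71.7283, K−S=84.0817, hold=82.4864 ⇒ V=84.0817 exercise | (k=4,j=2): S=108.8300, K−S=46.9800, hold=49.3076 ⇒ V=49.3076 continue | (k=4,j=3): S=165.1226, K−S=0.0000, hold=18.5200 ⇒ V=18.5200 continue | (k=4,j=4): S=250.5328, K−S=0.0000, hold=3.1529 ⇒ V=3.1529 continue
k=3: (k=3,j=0): S=58.2320, K−S=97.5780, hold=95.9387 ⇒ V=97.5780 exercise | (k=3,j=1): S=88.3527, K−S=67.4573, hold=66.9940 ⇒ V=67.4573 exercise | (k=3,j=2): S=134.0533, K−S=21.7567, hold=34.4740 ⇒ V=34.4740 continue | (k=3,j=3): S=203.3928, K−S=0.0000, hold=11.1876 ⇒ V=11.1876 continue
k=2: (k=2,j=0): S=71.7283, K−S=84.0817, hold=82.4864 ⇒ V=84.0817 exercise | (k=2,j=1): S=108.8300, K−S=46.9800, hold=51.3940 ⇒ V=51.3940 continue | (k=2,j=2): S=165.1226, K−S=0.0000, hold=23.2876 ⇒ V=23.2876 continue
k=1: (k=1,j=0): S=88.3527, K−S=67.4573, hold=67.9600 ⇒ V=67.9600 continue | (k=1,j=1): S=134.0533, K−S=21.7567, hold=37.7773 ⇒ V=37.7773 continue
k=0: (k=0,j=0): S=108.8300, K−S=46.9800, hold=53.1875 ⇒ V=53.1875 continue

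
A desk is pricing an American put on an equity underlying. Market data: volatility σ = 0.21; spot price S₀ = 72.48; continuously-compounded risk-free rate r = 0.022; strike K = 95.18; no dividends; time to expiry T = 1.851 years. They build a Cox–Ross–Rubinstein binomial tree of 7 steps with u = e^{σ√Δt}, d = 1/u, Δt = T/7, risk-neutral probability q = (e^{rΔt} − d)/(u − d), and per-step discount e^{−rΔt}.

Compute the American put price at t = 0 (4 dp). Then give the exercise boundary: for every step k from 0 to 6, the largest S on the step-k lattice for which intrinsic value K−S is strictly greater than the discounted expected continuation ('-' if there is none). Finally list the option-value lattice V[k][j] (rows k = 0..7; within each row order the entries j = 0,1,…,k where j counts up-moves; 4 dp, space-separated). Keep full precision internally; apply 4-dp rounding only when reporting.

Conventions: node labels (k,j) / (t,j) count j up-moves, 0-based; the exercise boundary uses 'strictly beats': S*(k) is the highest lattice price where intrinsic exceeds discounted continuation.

price = 23.2300
boundary = - 65.0609 58.4012 65.0609 72.4800 65.0609 72.4800
tree:
23.2300
30.1191 16.6117
36.7788 22.8443 10.5727
42.7569 30.1191 15.8357 5.4329
48.1230 36.7788 22.7000 9.1559 1.7732
52.9398 42.7569 30.1191 14.8513 3.5671 0.0000
57.2635 48.1230 36.7788 22.7000 7.1757 0.0000 0.0000
61.1447 52.9398 42.7569 30.1191 14.4348 0.0000 0.0000 0.0000

Δt=0.26443  u=1.11403  d=0.89764  q=0.49999  discount=0.99420
step 7 (expiry): payoffs max(K−S,0) = 61.1447 52.9398 42.7569 30.1191 14.4348 0.0000 0.0000 0.0000
step 6: (k=6,j=0): S=37.9165, K−S=57.2635, hold=56.7114 ⇒ V=57.2635 exercise | (k=6,j=1): S=47.0570, K−S=48.1230, hold=47.5709 ⇒ V=48.1230 exercise | (k=6,j=2): S=58.4012, K−S=36.7788, hold=36.2267 ⇒ V=36.7788 exercise | (k=6,j=3): S=72.4800, K−S=22.7000, hold=22.1479 ⇒ V=22.7000 exercise | (k=6,j=4): S=89.9529, K−S=5.2271, hold=7.1757 ⇒ V=7.1757 continue | (k=6,j=5): S=111.6379, K−S=0.0000, hold=0.0000 ⇒ V=0.0000 continue | (k=6,j=6): S=138.5506, K−S=0.0000, hold=0.0000 ⇒ V=0.0000 continue  boundary S*=72.4800
step 5: (k=5,j=0): S=42.2402, K−S=52.9398, hold=52.3877 ⇒ V=52.9398 exercise | (k=5,j=1): S=52.4231, K−S=42.7569, hold=42.2048 ⇒ V=42.7569 exercise | (k=5,j=2): S=65.0609, K−S=30.1191, hold=29.5670 ⇒ V=30.1191 exercise | (k=5,j=3): S=80.7452, K−S=14.4348, hold=14.8513 ⇒ V=14.8513 continue | (k=5,j=4): S=100.2105, K−S=0.0000, hold=3.5671 ⇒ V=3.5671 continue | (k=5,j=5): S=124.3684, K−S=0.0000, hold=0.0000 ⇒ V=0.0000 continue  boundary S*=65.0609
step 4: (k=4,j=0): S=47.0570, K−S=48.1230, hold=47.5709 ⇒ V=48.1230 exercise | (k=4,j=1): S=58.4012, K−S=36.7788, hold=36.2267 ⇒ V=36.7788 exercise | (k=4,j=2): S=72.4800, K−S=22.7000, hold=22.3549 ⇒ V=22.7000 exercise | (k=4,j=3): S=89.9529, K−S=5.2271, hold=9.1559 ⇒ V=9.1559 continue | (k=4,j=4): S=111.6379, K−S=0.0000, hold=1.7732 ⇒ V=1.7732 continue  boundary S*=72.4800
step 3: (k=3,j=0): S=52.4231, K−S=42.7569, hold=42.2048 ⇒ V=42.7569 exercise | (k=3,j=1): S=65.0609, K−S=30.1191, hold=29.5670 ⇒ V=30.1191 exercise | (k=3,j=2): S=80.7452, K−S=14.4348, hold=15.8357 ⇒ V=15.8357 continue | (k=3,j=3): S=100.2105, K−S=0.0000, hold=5.4329 ⇒ V=5.4329 continue  boundary S*=65.0609
step 2: (k=2,j=0): S=58.4012, K−S=36.7788, hold=36.2267 ⇒ V=36.7788 exercise | (k=2,j=1): S=72.4800, K−S=22.7000, hold=22.8443 ⇒ V=22.8443 continue | (k=2,j=2): S=89.9529, K−S=5.2271, hold=10.5727 ⇒ V=10.5727 continue  boundary S*=58.4012
step 1: (k=1,j=0): S=65.0609, K−S=30.1191, hold=29.6387 ⇒ V=30.1191 exercise | (k=1,j=1): S=80.7452, K−S=14.4348, hold=16.6117 ⇒ V=16.6117 continue  boundary S*=65.0609
step 0: (k=0,j=0): S=72.4800, K−S=22.7000, hold=23.2300 ⇒ V=23.2300 continue  boundary S*=-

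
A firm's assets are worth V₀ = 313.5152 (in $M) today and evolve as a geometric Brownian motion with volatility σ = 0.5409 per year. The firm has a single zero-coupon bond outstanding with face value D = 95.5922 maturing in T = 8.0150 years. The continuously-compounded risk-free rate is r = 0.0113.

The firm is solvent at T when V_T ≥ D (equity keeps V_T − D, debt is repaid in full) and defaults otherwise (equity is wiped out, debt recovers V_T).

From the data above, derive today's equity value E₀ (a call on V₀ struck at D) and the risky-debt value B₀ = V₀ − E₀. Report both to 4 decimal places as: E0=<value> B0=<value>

E0=250.2872 B0=63.2280

Equity is a call on the firm's assets struck at D = 95.5922:
d₁ = [ln(V₀/D) + (r + σ²/2)T] / (σ√T)
   = [ln(313.5152/95.5922) + (0.0113 + 0.5·0.5409²)·8.0150] / (0.5409·√8.0150)
   = [1.187757 + 1.263055] / 1.531330 = 1.600447
d₂ = d₁ − σ√T = 1.600447 − 1.531330 = 0.069117
N(d₁) = 0.945250,  N(d₂) = 0.527552,  e^(−rT) = 0.913411
E₀ = V₀·N(d₁) − D·e^(−rT)·N(d₂)
   = 313.5152·0.945250 − 95.5922·0.913411·0.527552 = 250.287166
B₀ = V₀ − E₀ = 313.5152 − 250.287166 = 63.228034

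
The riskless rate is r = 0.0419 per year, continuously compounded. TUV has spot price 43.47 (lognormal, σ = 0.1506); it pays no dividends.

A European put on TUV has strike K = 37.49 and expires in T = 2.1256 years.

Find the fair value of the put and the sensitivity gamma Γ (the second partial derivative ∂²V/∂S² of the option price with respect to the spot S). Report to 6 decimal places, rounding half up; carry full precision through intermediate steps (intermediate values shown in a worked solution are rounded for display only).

price = 0.603132
Γ = 0.020603

σ√T = 0.1506·√2.1256 = 0.219566
d₁ = (ln(S/K) + (r+σ²/2)T) / (σ√T) = (ln(43.47/37.49) + (0.0419+0.1506²/2)·2.1256) / 0.219566 = (0.147997 + 0.113167) / 0.219566 = 1.189454
d₂ = d₁ − σ√T = 1.189454 − 0.219566 = 0.969888
e^{−rT} = 0.914788
N(−d₁) = 0.117130,  N(−d₂) = 0.166051
Put price V = K·e^{−rT}·N(−d₂) − S·N(−d₁) = 5.694792 − 5.091661 = 0.603132
φ(d₁) = (1/√(2π))·e^{−d₁²/2} = 0.196648
Γ = φ(d₁) / (S·σ·√T) = 0.020603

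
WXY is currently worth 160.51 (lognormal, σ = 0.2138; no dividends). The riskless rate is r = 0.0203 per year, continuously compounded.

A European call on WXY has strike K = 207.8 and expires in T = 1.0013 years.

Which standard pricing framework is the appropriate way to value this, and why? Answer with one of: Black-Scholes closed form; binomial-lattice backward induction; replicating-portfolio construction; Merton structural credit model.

Key observation: the instrument is a plain European call (strike 207.8) on a lognormal asset; the exact continuous-time formula applies directly.

framework: Black-Scholes closed form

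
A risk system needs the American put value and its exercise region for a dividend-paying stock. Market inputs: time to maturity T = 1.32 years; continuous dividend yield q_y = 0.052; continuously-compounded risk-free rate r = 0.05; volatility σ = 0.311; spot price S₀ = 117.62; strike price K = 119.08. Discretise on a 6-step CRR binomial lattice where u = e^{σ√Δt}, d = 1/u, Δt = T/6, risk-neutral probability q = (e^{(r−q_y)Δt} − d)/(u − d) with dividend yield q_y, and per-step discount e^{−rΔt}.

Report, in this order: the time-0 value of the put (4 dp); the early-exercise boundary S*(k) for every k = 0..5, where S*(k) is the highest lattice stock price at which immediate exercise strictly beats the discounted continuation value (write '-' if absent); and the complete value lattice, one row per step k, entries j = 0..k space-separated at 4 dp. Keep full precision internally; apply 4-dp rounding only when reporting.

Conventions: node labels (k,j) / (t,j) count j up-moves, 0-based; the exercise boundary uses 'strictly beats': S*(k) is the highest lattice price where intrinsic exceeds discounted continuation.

price = 16.4426
boundary = - - - 75.9324 87.8574 101.6552
tree:
16.4426
23.5394 8.5750
32.5580 13.6047 2.9254
43.1476 21.0102 5.3098 0.2199
53.4540 31.2226 9.6253 0.4132 0.0000
62.3616 43.1476 17.4248 0.7768 0.0000 0.0000
70.0600 53.4540 31.2226 1.4600 0.0000 0.0000 0.0000

Δt=0.22000  u=1.15705  d=0.86427  q=0.46209  discount=0.98906
step 6 (expiry): payoffs max(K−S,0) = 70.0600 53.4540 31.2226 1.4600 0.0000 0.0000 0.0000
step 5: (k=5,j=0): S=56.7184, K−S=62.3616, hold=61.7040 ⇒ V=62.3616 exercise | (k=5,j=1): S=75.9324, K−S=43.1476, hold=42.7086 ⇒ V=43.1476 exercise | (k=5,j=2): S=101.6552, K−S=17.4248, hold=17.2784 ⇒ V=17.4248 exercise | (k=5,j=3): S=136.0920, K−S=0.0000, hold=0.7768 ⇒ V=0.7768 continue | (k=5,j=4): S=182.1945, K−S=0.0000, hold=0.0000 ⇒ V=0.0000 continue | (k=5,j=5): S=243.9147, K−S=0.0000, hold=0.0000 ⇒ V=0.0000 continue  boundary S*=101.6552
step 4: (k=4,j=0): S=65.6260, K−S=53.4540, hold=52.8978 ⇒ V=53.4540 exercise | (k=4,j=1): S=87.8574, K−S=31.2226, hold=30.9192 ⇒ V=31.2226 exercise | (k=4,j=2): S=117.6200, K−S=1.4600, hold=9.6253 ⇒ V=9.6253 continue | (k=4,j=3): S=157.4650, K−S=0.0000, hold=0.4132 ⇒ V=0.4132 continue | (k=4,j=4): S=210.8078, K−S=0.0000, hold=0.0000 ⇒ V=0.0000 continue  boundary S*=87.8574
step 3: (k=3,j=0): S=75.9324, K−S=43.1476, hold=42.7086 ⇒ V=43.1476 exercise | (k=3,j=1): S=101.6552, K−S=17.4248, hold=21.0102 ⇒ V=21.0102 continue | (k=3,j=2): S=136.0920, K−S=0.0000, hold=5.3098 ⇒ V=5.3098 continue | (k=3,j=3): S=182.1945, K−S=0.0000, hold=0.2199 ⇒ V=0.2199 continue  boundary S*=75.9324
step 2: (k=2,j=0): S=87.8574, K−S=31.2226, hold=32.5580 ⇒ V=32.5580 continue | (k=2,j=1): S=117.6200, K−S=1.4600, hold=13.6047 ⇒ V=13.6047 continue | (k=2,j=2): S=157.4650, K−S=0.0000, hold=2.9254 ⇒ V=2.9254 continue  boundary S*=-
step 1: (k=1,j=0): S=101.6552, K−S=17.4248, hold=23.5394 ⇒ V=23.5394 continue | (k=1,j=1): S=136.0920, K−S=0.0000, hold=8.5750 ⇒ V=8.5750 continue  boundary S*=-
step 0: (k=0,j=0): S=117.6200, K−S=1.4600, hold=16.4426 ⇒ V=16.4426 continue  boundary S*=-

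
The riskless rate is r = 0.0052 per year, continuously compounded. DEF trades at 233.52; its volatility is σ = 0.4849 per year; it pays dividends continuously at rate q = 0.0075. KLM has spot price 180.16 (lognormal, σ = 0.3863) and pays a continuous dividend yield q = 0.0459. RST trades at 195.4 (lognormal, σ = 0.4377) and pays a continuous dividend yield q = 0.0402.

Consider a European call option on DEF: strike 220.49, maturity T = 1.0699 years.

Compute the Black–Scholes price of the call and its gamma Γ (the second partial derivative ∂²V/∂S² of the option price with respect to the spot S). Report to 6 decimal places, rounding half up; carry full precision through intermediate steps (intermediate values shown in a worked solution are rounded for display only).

σ√T = 0.4849·√1.0699 = 0.501561
d₁ = (ln(S/K) + (r−q+σ²/2)T) / (σ√T) = (ln(233.52/220.49) + (0.0052−0.0075+0.4849²/2)·1.0699) / 0.501561 = (0.057415 + 0.123321) / 0.501561 = 0.360348
d₂ = d₁ − σ√T = 0.360348 − 0.501561 = -0.141213
e^{−rT} = 0.994452
e^{−qT} = 0.992008
N(d₁) = 0.640706,  N(d₂) = 0.443851
Call price V = S·e^{−qT}·N(d₁) − K·e^{−rT}·N(d₂) = 148.421997 − 97.321684 = 51.100313
φ(d₁) = (1/√(2π))·e^{−d₁²/2} = 0.373864
Γ = e^{−qT}·φ(d₁) / (S·σ·√T) = 0.003167

price = 51.100313
Γ = 0.003167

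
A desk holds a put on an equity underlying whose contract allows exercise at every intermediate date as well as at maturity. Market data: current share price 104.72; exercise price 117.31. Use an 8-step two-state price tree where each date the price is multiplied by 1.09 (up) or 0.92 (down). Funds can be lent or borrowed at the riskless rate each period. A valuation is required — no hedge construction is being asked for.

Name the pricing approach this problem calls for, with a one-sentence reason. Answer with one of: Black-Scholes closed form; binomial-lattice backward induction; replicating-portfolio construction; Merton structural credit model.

Key observation: the put (strike 117.31 on spot 104.72) is American-style on a 8-step discrete price model, so the early-exercise decision at every node requires stepwise backward valuation — a closed form cannot price the exercise right.

framework: binomial-lattice backward induction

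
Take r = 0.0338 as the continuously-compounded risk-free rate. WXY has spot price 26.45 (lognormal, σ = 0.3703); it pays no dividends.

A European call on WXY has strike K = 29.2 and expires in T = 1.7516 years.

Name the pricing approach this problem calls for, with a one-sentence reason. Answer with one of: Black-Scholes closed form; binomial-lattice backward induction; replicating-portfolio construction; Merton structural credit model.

framework: Black-Scholes closed form

Key observation: the instrument is a plain European call (strike 29.2) on a lognormal asset; the exact continuous-time formula applies directly.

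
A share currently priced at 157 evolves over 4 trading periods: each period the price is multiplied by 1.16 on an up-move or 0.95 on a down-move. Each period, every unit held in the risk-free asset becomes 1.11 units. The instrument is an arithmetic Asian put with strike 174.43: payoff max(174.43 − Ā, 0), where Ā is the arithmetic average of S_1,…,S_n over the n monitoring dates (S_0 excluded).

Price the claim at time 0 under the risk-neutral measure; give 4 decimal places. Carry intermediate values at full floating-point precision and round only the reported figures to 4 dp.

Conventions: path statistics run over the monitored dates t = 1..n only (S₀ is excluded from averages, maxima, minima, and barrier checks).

Set p* = 0.7619 (from d < R < u); the path-dependent value is the discounted p*-expectation over all price paths.
Enumerate all 2^4 = 16 price paths (U = up ×1.16, D = down ×0.95); each path with k up-moves has probability p*^k·(1−p*)^(4−k).
DDDD: Ā=138.3320, payoff=36.0980, prob=0.003214
UDDD: Ā=168.9106, payoff=5.5194, prob=0.010284
DUDD: Ā=160.6681, payoff=13.7619, prob=0.010284
UUDD: Ā=196.1842, payoff=0.0000, prob=0.032908
DDUD: Ā=152.8377, payoff=21.5923, prob=0.010284
UDUD: Ā=186.6229, payoff=0.0000, prob=0.032908
DUUD: Ā=178.3804, payoff=0.0000, prob=0.032908
UUUD: Ā=217.8119, payoff=0.0000, prob=0.105306
DDDU: Ā=145.3989, payoff=29.0311, prob=0.010284
UDDU: Ā=177.5397, payoff=0.0000, prob=0.032908
DUDU: Ā=169.2972, payoff=5.1328, prob=0.032908
UUDU: Ā=206.7208, payoff=0.0000, prob=0.105306
DDUU: Ā=161.4668, payoff=12.9632, prob=0.032908
UDUU: Ā=197.1595, payoff=0.0000, prob=0.105306
DUUU: Ā=188.9170, payoff=0.0000, prob=0.105306
UUUU: Ā=230.6776, payoff=0.0000, prob=0.336979
Price = Σ prob·payoff / R^4 = 1.430397 / 1.518070 = 0.9422

price = 0.9422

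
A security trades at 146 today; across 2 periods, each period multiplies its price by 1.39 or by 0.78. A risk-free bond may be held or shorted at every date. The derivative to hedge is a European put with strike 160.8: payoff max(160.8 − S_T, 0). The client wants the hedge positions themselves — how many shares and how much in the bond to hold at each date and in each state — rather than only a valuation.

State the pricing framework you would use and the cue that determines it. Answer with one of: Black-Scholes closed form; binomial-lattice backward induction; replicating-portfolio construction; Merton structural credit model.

Key observation: the deliverable is the dynamic trading strategy on the 2-step tree (spot 146, moves 1.39 and 0.78), so the valuation must go through the node-by-node replicating-portfolio solve.

framework: replicating-portfolio construction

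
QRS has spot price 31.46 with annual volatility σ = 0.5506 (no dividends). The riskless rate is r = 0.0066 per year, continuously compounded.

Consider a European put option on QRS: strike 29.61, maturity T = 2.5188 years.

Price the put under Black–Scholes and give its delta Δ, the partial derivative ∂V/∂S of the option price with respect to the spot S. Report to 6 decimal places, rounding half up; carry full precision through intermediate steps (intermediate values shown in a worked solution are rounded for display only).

σ√T = 0.5506·√2.5188 = 0.873842
d₁ = (ln(S/K) + (r+σ²/2)T) / (σ√T) = (ln(31.46/29.61) + (0.0066+0.5506²/2)·2.5188) / 0.873842 = (0.060605 + 0.398424) / 0.873842 = 0.525300
d₂ = d₁ − σ√T = 0.525300 − 0.873842 = -0.348543
e^{−rT} = 0.983513
N(−d₁) = 0.299687,  N(−d₂) = 0.636284
Put price V = K·e^{−rT}·N(−d₂) − S·N(−d₁) = 18.529745 − 9.428168 = 9.101577
Δ = −N(−d₁) = -0.299687

price = 9.101577
Δ = -0.299687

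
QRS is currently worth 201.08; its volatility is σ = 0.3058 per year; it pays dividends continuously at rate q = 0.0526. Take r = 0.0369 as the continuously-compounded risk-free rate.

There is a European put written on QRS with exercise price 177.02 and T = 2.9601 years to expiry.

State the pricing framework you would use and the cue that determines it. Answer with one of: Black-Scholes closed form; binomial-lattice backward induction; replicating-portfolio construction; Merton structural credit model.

Key observation: everything needed for the exact continuous-time valuation of the European put on QRS (strike 177.02) is given, and no feature rules the closed form out.

framework: Black-Scholes closed form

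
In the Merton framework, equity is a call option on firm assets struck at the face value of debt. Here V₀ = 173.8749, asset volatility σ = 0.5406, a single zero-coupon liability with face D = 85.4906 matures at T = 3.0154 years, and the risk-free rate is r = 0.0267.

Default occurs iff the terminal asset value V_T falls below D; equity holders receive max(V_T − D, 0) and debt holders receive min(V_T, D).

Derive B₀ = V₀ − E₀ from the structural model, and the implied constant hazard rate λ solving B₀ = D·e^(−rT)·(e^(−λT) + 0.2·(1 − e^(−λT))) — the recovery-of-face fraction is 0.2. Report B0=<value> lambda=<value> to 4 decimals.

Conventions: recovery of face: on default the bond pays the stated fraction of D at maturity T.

Work the structural quantities from V₀ = 173.8749 against face 85.4906:
d₁ = [ln(V₀/D) + (r + σ²/2)T] / (σ√T)
   = [ln(173.8749/85.4906) + (0.0267 + 0.5·0.5406²)·3.0154] / (0.5406·√3.0154)
   = [0.709930 + 0.521134] / 0.938747 = 1.311390
d₂ = d₁ − σ√T = 1.311390 − 0.938747 = 0.372644
N(d₁) = 0.905137,  N(d₂) = 0.645293,  e^(−rT) = 0.922645
E₀ = V₀·N(d₁) − D·e^(−rT)·N(d₂)
   = 173.8749·0.905137 − 85.4906·0.922645·0.645293 = 106.481546
B₀ = V₀ − E₀ = 173.8749 − 106.481546 = 67.393354
e^(−λT) = (B₀·e^(rT)/D − 0.2)/(1 − 0.2) = (67.3934·1.083841/85.4906 − 0.2)/0.8 = 0.81800817
λ = −ln(0.81800817)/3.0154 = 0.066619

B0=67.3934 lambda=0.0666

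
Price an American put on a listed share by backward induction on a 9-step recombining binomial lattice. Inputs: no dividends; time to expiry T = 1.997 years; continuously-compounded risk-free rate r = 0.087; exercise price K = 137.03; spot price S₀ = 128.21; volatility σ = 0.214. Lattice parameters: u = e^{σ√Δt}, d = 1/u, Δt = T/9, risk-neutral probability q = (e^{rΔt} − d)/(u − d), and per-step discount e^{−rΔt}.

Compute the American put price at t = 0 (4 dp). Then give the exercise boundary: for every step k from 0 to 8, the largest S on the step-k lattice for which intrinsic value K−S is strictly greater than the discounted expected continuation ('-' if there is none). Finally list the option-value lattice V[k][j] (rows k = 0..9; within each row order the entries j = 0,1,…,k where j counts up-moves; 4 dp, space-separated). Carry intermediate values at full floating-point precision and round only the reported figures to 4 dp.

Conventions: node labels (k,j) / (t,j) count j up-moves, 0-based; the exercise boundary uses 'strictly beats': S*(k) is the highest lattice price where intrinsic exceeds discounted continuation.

params: Δt=0.22189 u=1.10606 d=0.90411 q=0.57134 e^(-rΔt)=0.98088
t_9 payoffs: 85.2799 73.7205 59.5790 42.2788 21.1141 0.0000 0.0000 0.0000 0.0000 0.0000
t_8: node(8,0) S=57.2387 payoff=79.7913 vs cont=77.1714 → 79.7913 [stop]  node(8,1) S=70.0242 payoff=67.0058 vs cont=64.3859 → 67.0058 [stop]  node(8,2) S=85.6655 payoff=51.3645 vs cont=48.7446 → 51.3645 [stop]  node(8,3) S=104.8006 payoff=32.2294 vs cont=29.6095 → 32.2294 [stop]  node(8,4) S=128.2100 payoff=8.8200 vs cont=8.8778 → 8.8778 [wait]  node(8,5) S=156.8483 payoff=0.0000 vs cont=0.0000 → 0.0000 [wait]  node(8,6) S=191.8836 payoff=0.0000 vs cont=0.0000 → 0.0000 [wait]  node(8,7) S=234.7448 payoff=0.0000 vs cont=0.0000 → 0.0000 [wait]  node(8,8) S=287.1798 payoff=0.0000 vs cont=0.0000 → 0.0000 [wait]  ⇒ S*(8)=104.8006
t_7: node(7,0) S=63.3095 payoff=73.7205 vs cont=71.1006 → 73.7205 [stop]  node(7,1) S=77.4510 payoff=59.5790 vs cont=56.9591 → 59.5790 [stop]  node(7,2) S=94.7512 payoff=42.2788 vs cont=39.6589 → 42.2788 [stop]  node(7,3) S=115.9159 payoff=21.1141 vs cont=18.5266 → 21.1141 [stop]  node(7,4) S=141.8081 payoff=0.0000 vs cont=3.7328 → 3.7328 [wait]  node(7,5) S=173.4838 payoff=0.0000 vs cont=0.0000 → 0.0000 [wait]  node(7,6) S=212.2350 payoff=0.0000 vs cont=0.0000 → 0.0000 [wait]  node(7,7) S=259.6420 payoff=0.0000 vs cont=0.0000 → 0.0000 [wait]  ⇒ S*(7)=115.9159
t_6: node(6,0) S=70.0242 payoff=67.0058 vs cont=64.3859 → 67.0058 [stop]  node(6,1) S=85.6655 payoff=51.3645 vs cont=48.7446 → 51.3645 [stop]  node(6,2) S=104.8006 payoff=32.2294 vs cont=29.6095 → 32.2294 [stop]  node(6,3) S=128.2100 payoff=8.8200 vs cont=10.9697 → 10.9697 [wait]  node(6,4) S=156.8483 payoff=0.0000 vs cont=1.5695 → 1.5695 [wait]  node(6,5) S=191.8836 payoff=0.0000 vs cont=0.0000 → 0.0000 [wait]  node(6,6) S=234.7448 payoff=0.0000 vs cont=0.0000 → 0.0000 [wait]  ⇒ S*(6)=104.8006
t_5: node(5,0) S=77.4510 payoff=59.5790 vs cont=56.9591 → 59.5790 [stop]  node(5,1) S=94.7512 payoff=42.2788 vs cont=39.6589 → 42.2788 [stop]  node(5,2) S=115.9159 payoff=21.1141 vs cont=19.6990 → 21.1141 [stop]  node(5,3) S=141.8081 payoff=0.0000 vs cont=5.4920 → 5.4920 [wait]  node(5,4) S=173.4838 payoff=0.0000 vs cont=0.6599 → 0.6599 [wait]  node(5,5) S=212.2350 payoff=0.0000 vs cont=0.0000 → 0.0000 [wait]  ⇒ S*(5)=115.9159
t_4: node(4,0) S=85.6655 payoff=51.3645 vs cont=48.7446 → 51.3645 [stop]  node(4,1) S=104.8006 payoff=32.2294 vs cont=29.6095 → 32.2294 [stop]  node(4,2) S=128.2100 payoff=8.8200 vs cont=11.9556 → 11.9556 [wait]  node(4,3) S=156.8483 payoff=0.0000 vs cont=2.6790 → 2.6790 [wait]  node(4,4) S=191.8836 payoff=0.0000 vs cont=0.2775 → 0.2775 [wait]  ⇒ S*(4)=104.8006
t_3: node(3,0) S=94.7512 payoff=42.2788 vs cont=39.6589 → 42.2788 [stop]  node(3,1) S=115.9159 payoff=21.1141 vs cont=20.2514 → 21.1141 [stop]  node(3,2) S=141.8081 payoff=0.0000 vs cont=6.5283 → 6.5283 [wait]  node(3,3) S=173.4838 payoff=0.0000 vs cont=1.2819 → 1.2819 [wait]  ⇒ S*(3)=115.9159
t_2: node(2,0) S=104.8006 payoff=32.2294 vs cont=29.6095 → 32.2294 [stop]  node(2,1) S=128.2100 payoff=8.8200 vs cont=12.5363 → 12.5363 [wait]  node(2,2) S=156.8483 payoff=0.0000 vs cont=3.4633 → 3.4633 [wait]  ⇒ S*(2)=104.8006
t_1: node(1,0) S=115.9159 payoff=21.1141 vs cont=20.5769 → 21.1141 [stop]  node(1,1) S=141.8081 payoff=0.0000 vs cont=7.2120 → 7.2120 [wait]  ⇒ S*(1)=115.9159
t_0: node(0,0) S=128.2100 payoff=8.8200 vs cont=12.9195 → 12.9195 [wait]  ⇒ S*(0)=-

price = 12.9195
boundary = - 115.9159 104.8006 115.9159 104.8006 115.9159 104.8006 115.9159 104.8006
tree:
12.9195
21.1141 7.2120
32.2294 12.5363 3.4633
42.2788 21.1141 6.5283 1.2819
51.3645 32.2294 11.9556 2.6790 0.2775
59.5790 42.2788 21.1141 5.4920 0.6599 0.0000
67.0058 51.3645 32.2294 10.9697 1.5695 0.0000 0.0000
73.7205 59.5790 42.2788 21.1141 3.7328 0.0000 0.0000 0.0000
79.7913 67.0058 51.3645 32.2294 8.8778 0.0000 0.0000 0.0000 0.0000
85.2799 73.7205 59.5790 42.2788 21.1141 0.0000 0.0000 0.0000 0.0000 0.0000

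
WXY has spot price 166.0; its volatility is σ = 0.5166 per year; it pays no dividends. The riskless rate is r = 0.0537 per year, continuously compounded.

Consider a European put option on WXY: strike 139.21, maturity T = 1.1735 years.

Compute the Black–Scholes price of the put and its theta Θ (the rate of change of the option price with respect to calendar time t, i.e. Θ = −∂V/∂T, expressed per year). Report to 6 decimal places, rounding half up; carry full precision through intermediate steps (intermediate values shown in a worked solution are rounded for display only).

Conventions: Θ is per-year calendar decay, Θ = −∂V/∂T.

σ√T = 0.5166·√1.1735 = 0.559624
d₁ = (ln(S/K) + (r+σ²/2)T) / (σ√T) = (ln(166.0/139.21) + (0.0537+0.5166²/2)·1.1735) / 0.559624 = (0.176004 + 0.219606) / 0.559624 = 0.706922
d₂ = d₁ − σ√T = 0.706922 − 0.559624 = 0.147299
e^{−rT} = 0.938928
N(−d₁) = 0.239807,  N(−d₂) = 0.441448
Put price V = K·e^{−rT}·N(−d₂) − S·N(−d₁) = 57.700839 − 39.808021 = 17.892818
φ(d₁) = (1/√(2π))·e^{−d₁²/2} = 0.310737
Θ = −S·φ(d₁)·σ/(2√T) + r·K·e^{−rT}·N(−d₂) = −12.299402 + 3.098535 = -9.200867

price = 17.892818
Θ = -9.200867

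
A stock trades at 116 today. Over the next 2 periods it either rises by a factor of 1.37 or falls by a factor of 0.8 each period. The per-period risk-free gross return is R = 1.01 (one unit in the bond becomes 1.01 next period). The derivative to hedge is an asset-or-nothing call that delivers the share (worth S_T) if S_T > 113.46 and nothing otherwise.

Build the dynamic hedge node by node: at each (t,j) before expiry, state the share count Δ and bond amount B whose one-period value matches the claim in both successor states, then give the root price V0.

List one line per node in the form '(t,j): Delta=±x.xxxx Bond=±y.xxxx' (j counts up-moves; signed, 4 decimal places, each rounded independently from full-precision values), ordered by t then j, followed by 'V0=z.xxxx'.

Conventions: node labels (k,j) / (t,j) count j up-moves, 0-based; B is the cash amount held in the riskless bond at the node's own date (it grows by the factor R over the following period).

The replicating-portfolio and risk-neutral prices coincide; use p* = (1.01−0.8)/(1.37−0.8) = 0.3684 for the latter.
Terminal payoffs: V(2,0)=0.0000, V(2,1)=127.1360, V(2,2)=217.7204
Node (1,0) S=92.8000: V=(p*·127.1360+(1−p*)·0.0000)/1.01=46.3758; Δ=(127.1360−0.0000)/(127.1360−74.2400)=2.4035; B=V−Δ·S=-176.6698
Node (1,1) S=158.9200: V=(p*·217.7204+(1−p*)·127.1360)/1.01=158.9200; Δ=(217.7204−127.1360)/(217.7204−127.1360)=1.0000; B=V−Δ·S=0.0000
Node (0,0) S=116.0000: V=(p*·158.9200+(1−p*)·46.3758)/1.01=86.9698; Δ=(158.9200−46.3758)/(158.9200−92.8000)=1.7021; B=V−Δ·S=-110.4762
Verification: the root portfolio costs Δ(0,0)·S0 + B(0,0) = 86.9698, matching V0.

(0,0): Delta=1.7021 Bond=-110.4762
(1,0): Delta=2.4035 Bond=-176.6698
(1,1): Delta=1.0000 Bond=0.0000
V0=86.9698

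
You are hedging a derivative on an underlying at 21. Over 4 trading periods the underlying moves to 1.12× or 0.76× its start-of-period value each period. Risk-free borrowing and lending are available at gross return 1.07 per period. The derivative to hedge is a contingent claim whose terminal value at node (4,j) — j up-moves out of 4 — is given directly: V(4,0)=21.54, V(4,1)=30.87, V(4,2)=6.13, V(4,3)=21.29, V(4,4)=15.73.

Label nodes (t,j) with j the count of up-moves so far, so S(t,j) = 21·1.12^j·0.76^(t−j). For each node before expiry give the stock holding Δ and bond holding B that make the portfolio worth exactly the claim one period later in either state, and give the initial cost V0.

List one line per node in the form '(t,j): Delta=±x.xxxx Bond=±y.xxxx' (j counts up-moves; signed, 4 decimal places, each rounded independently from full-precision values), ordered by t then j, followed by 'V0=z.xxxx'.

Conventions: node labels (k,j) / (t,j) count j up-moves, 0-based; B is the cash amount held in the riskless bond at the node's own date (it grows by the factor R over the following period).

(0,0): Delta=-0.0080 Bond=13.1529
(1,0): Delta=0.8366 Bond=0.5929
(1,1): Delta=-0.1005 Bond=16.2479
(2,0): Delta=-4.2823 Bond=62.7246
(2,1): Delta=1.3969 Bond=-9.3801
(2,2): Delta=-0.2643 Bond=21.7023
(3,0): Delta=2.8114 Bond=1.7227
(3,1): Delta=-5.0586 Bond=77.6625
(3,2): Delta=2.1034 Bond=-24.1817
(3,3): Delta=-0.5235 Bond=30.8671
V0=12.9847

No-arbitrage ⇒ martingale measure with p* = (R−d)/(u−d) = 0.8611.
Expiry values: V(4,0)=21.5400, V(4,1)=30.8700, V(4,2)=6.1300, V(4,3)=21.2900, V(4,4)=15.7300
(3,0): S=9.2185. Δ = (V_up−V_dn)/(S_up−S_dn) = (30.8700−21.5400)/(10.3247−7.0061) = 2.8114. V = [p*·30.8700 + (1−p*)·21.5400]/1.07 = 27.6394. B = V − Δ·S = 1.7227.
(3,1): S=13.5852. Δ = (V_up−V_dn)/(S_up−S_dn) = (6.1300−30.8700)/(15.2154−10.3247) = -5.0586. V = [p*·6.1300 + (1−p*)·30.8700]/1.07 = 8.9403. B = V − Δ·S = 77.6625.
(3,2): S=20.0202. Δ = (V_up−V_dn)/(S_up−S_dn) = (21.2900−6.1300)/(22.4227−15.2154) = 2.1034. V = [p*·21.2900 + (1−p*)·6.1300]/1.07 = 17.9294. B = V − Δ·S = -24.1817.
(3,3): S=29.5035. Δ = (V_up−V_dn)/(S_up−S_dn) = (15.7300−21.2900)/(33.0439−22.4227) = -0.5235. V = [p*·15.7300 + (1−p*)·21.2900]/1.07 = 15.4226. B = V − Δ·S = 30.8671.
(2,0): S=12.1296. Δ = (V_up−V_dn)/(S_up−S_dn) = (8.9403−27.6394)/(13.5852−9.2185) = -4.2823. V = [p*·8.9403 + (1−p*)·27.6394]/1.07 = 10.7826. B = V − Δ·S = 62.7246.
(2,1): S=17.8752. Δ = (V_up−V_dn)/(S_up−S_dn) = (17.9294−8.9403)/(20.0202−13.5852) = 1.3969. V = [p*·17.9294 + (1−p*)·8.9403]/1.07 = 15.5896. B = V − Δ·S = -9.3801.
(2,2): S=26.3424. Δ = (V_up−V_dn)/(S_up−S_dn) = (15.4226−17.9294)/(29.5035−20.0202) = -0.2643. V = [p*·15.4226 + (1−p*)·17.9294]/1.07 = 14.7391. B = V − Δ·S = 21.7023.
(1,0): S=15.9600. Δ = (V_up−V_dn)/(S_up−S_dn) = (15.5896−10.7826)/(17.8752−12.1296) = 0.8366. V = [p*·15.5896 + (1−p*)·10.7826]/1.07 = 13.9458. B = V − Δ·S = 0.5929.
(1,1): S=23.5200. Δ = (V_up−V_dn)/(S_up−S_dn) = (14.7391−15.5896)/(26.3424−17.8752) = -0.1005. V = [p*·14.7391 + (1−p*)·15.5896]/1.07 = 13.8852. B = V − Δ·S = 16.2479.
(0,0): S=21.0000. Δ = (V_up−V_dn)/(S_up−S_dn) = (13.8852−13.9458)/(23.5200−15.9600) = -0.0080. V = [p*·13.8852 + (1−p*)·13.9458]/1.07 = 12.9847. B = V − Δ·S = 13.1529.
Sanity check at the root: Δ(0,0)·S0 + B(0,0) reproduces V0 = 12.9847.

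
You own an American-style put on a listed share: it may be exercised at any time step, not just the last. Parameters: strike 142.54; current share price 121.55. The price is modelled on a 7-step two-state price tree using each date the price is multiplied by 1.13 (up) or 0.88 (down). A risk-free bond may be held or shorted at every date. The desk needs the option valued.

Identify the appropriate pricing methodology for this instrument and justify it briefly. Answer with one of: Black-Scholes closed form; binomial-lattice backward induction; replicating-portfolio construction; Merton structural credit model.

Key observation: the defining feature is the embedded early-exercise option across 7 discrete dates on the spot-121.55 tree; pricing the strike-142.54 put means working backward with an exercise test at every node.

framework: binomial-lattice backward induction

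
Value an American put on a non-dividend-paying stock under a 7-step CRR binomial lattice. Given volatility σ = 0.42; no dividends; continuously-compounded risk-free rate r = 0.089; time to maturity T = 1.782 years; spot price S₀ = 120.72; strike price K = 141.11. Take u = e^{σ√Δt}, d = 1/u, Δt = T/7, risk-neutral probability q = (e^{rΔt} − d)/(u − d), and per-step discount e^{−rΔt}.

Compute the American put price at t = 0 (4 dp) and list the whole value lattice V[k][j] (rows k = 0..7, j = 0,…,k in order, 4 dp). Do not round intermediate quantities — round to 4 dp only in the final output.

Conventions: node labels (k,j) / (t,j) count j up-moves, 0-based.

Δt=0.25457  u=1.23604  d=0.80904  q=0.50089  discount=0.97760
step 7 (expiry): payoffs max(K−S,0) = 113.7223 99.2673 77.1831 43.4431 0.0000 0.0000 0.0000 0.0000
k=6: (k=6,j=0): S=33.8523, K−S=107.2577, hold=104.0966 ⇒ V=107.2577 exercise | (k=6,j=1): S=51.7192, K−S=89.3908, hold=86.2297 ⇒ V=89.3908 exercise | (k=6,j=2): S=79.0161, K−S=62.0939, hold=58.9328 ⇒ V=62.0939 exercise | (k=6,j=3): S=120.7200, K−S=20.3900, hold=21.1973 ⇒ V=21.1973 continue | (k=6,j=4): S=184.4349, K−S=0.0000, hold=0.0000 ⇒ V=0.0000 continue | (k=6,j=5): S=281.7779, K−S=0.0000, hold=0.0000 ⇒ V=0.0000 continue | (k=6,j=6): S=430.4975, K−S=0.0000, hold=0.0000 ⇒ V=0.0000 continue
k=5: (k=5,j=0): S=41.8427, K−S=99.2673, hold=96.1061 ⇒ V=99.2673 exercise | (k=5,j=1): S=63.9269, K−S=77.1831, hold=74.0220 ⇒ V=77.1831 exercise | (k=5,j=2): S=97.6669, K−S=43.4431, hold=40.6773 ⇒ V=43.4431 exercise | (k=5,j=3): S=149.2145, K−S=0.0000, hold=10.3429 ⇒ V=10.3429 continue | (k=5,j=4): S=227.9686, K−S=0.0000, hold=0.0000 ⇒ V=0.0000 continue | (k=5,j=5): S=348.2882, K−S=0.0000, hold=0.0000 ⇒ V=0.0000 continue
k=4: (k=4,j=0): S=51.7192, K−S=89.3908, hold=86.2297 ⇒ V=89.3908 exercise | (k=4,j=1): S=79.0161, K−S=62.0939, hold=58.9328 ⇒ V=62.0939 exercise | (k=4,j=2): S=120.7200, K−S=20.3900, hold=26.2619 ⇒ V=26.2619 continue | (k=4,j=3): S=184.4349, K−S=0.0000, hold=5.0466 ⇒ V=5.0466 continue | (k=4,j=4): S=281.7779, K−S=0.0000, hold=0.0000 ⇒ V=0.0000 continue
k=3: (k=3,j=0): S=63.9269, K−S=77.1831, hold=74.0220 ⇒ V=77.1831 exercise | (k=3,j=1): S=97.6669, K−S=43.4431, hold=43.1572 ⇒ V=43.4431 exercise | (k=3,j=2): S=149.2145, K−S=0.0000, hold=15.2852 ⇒ V=15.2852 continue | (k=3,j=3): S=227.9686, K−S=0.0000, hold=2.4624 ⇒ V=2.4624 continue
k=2: (k=2,j=0): S=79.0161, K−S=62.0939, hold=58.9328 ⇒ V=62.0939 exercise | (k=2,j=1): S=120.7200, K−S=20.3900, hold=28.6820 ⇒ V=28.6820 continue | (k=2,j=2): S=184.4349, K−S=0.0000, hold=8.6639 ⇒ V=8.6639 continue
k=1: (k=1,j=0): S=97.6669, K−S=43.4431, hold=44.3422 ⇒ V=44.3422 continue | (k=1,j=1): S=149.2145, K−S=0.0000, hold=18.2373 ⇒ V=18.2373 continue
k=0: (k=0,j=0): S=120.7200, K−S=20.3900, hold=30.5662 ⇒ V=30.5662 continue

price = 30.5662
tree:
30.5662
44.3422 18.2373
62.0939 28.6820 8.6639
77.1831 43.4431 15.2852 2.4624
89.3908 62.0939 26.2619 5.0466 0.0000
99.2673 77.1831 43.4431 10.3429 0.0000 0.0000
107.2577 89.3908 62.0939 21.1973 0.0000 0.0000 0.0000
113.7223 99.2673 77.1831 43.4431 0.0000 0.0000 0.0000 0.0000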